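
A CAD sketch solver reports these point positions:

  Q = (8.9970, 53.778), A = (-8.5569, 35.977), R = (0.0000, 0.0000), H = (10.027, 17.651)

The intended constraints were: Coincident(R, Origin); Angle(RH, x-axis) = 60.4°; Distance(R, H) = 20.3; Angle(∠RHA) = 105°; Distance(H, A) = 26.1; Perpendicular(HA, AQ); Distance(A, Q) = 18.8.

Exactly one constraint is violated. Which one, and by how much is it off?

Distance(A, Q) = 18.8 — off by 6.20.

R = (0.00, 0.00) ✓; RH at 60.40° ✓; |RH| = 20.30 ✓; ∠RHA = 105.0° ✓; |HA| = 26.10 ✓; ∠(HA, AQ) = 90.00° ✓; |AQ| = 25.00 ✗.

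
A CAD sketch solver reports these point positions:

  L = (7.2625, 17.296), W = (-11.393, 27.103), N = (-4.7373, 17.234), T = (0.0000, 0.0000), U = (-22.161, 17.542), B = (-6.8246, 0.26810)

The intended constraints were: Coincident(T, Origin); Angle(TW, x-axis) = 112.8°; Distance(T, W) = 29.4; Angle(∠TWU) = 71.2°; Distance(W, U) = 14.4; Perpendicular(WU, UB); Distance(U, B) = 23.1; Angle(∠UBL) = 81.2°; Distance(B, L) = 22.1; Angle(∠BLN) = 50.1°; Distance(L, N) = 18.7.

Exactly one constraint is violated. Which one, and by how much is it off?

Distance(L, N) = 18.7 — off by 6.70.

T = (0.00, 0.00) ✓; TW at 112.8° ✓; |TW| = 29.40 ✓; ∠TWU = 71.20° ✓; |WU| = 14.40 ✓; ∠(WU, UB) = 90.00° ✓; |UB| = 23.10 ✓; ∠UBL = 81.20° ✓; |BL| = 22.10 ✓; ∠BLN = 50.10° ✓; |LN| = 12.00 ✗.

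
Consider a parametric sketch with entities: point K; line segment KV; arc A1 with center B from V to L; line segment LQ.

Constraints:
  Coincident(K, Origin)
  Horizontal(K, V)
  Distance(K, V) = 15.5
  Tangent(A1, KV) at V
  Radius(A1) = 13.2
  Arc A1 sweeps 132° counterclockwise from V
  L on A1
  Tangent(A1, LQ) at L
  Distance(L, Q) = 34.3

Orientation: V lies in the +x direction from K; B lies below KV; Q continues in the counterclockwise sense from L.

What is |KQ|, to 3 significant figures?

55.5

On A1, V sits at bearing 90° from B; a 132° counterclockwise sweep puts L at bearing 222°, so L = B + 13.2·(cos 222°, sin 222°) = (5.69, -22.0). Since A1 is tangent to LQ there, BL ⟂ LQ, so LQ runs along (−sin 222°, cos 222°); with |LQ| = 34.3, Q = (28.6, -47.5). Then |KQ| = |Q − K| = 55.5.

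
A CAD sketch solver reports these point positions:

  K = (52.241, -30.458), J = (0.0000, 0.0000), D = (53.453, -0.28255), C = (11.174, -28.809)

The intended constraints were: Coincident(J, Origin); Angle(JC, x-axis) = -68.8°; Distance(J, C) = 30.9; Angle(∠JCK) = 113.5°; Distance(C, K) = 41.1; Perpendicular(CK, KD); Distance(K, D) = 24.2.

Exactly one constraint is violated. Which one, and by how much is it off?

Distance(K, D) = 24.2 — off by 6.00.

J = (0.00, 0.00) ✓; JC at -68.80° ✓; |JC| = 30.90 ✓; ∠JCK = 113.5° ✓; |CK| = 41.10 ✓; ∠(CK, KD) = 90.00° ✓; |KD| = 30.20 ✗.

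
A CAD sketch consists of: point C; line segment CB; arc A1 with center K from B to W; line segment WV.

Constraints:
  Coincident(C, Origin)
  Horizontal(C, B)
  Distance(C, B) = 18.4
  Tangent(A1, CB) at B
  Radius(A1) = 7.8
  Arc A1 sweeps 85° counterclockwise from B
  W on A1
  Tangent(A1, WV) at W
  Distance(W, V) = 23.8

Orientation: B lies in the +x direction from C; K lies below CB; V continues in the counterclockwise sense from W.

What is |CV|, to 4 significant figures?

31.99

On A1, B sits at bearing 90° from K; an 85° counterclockwise sweep puts W at bearing 175°, so W = K + 7.8·(cos 175°, sin 175°) = (10.63, -7.120). Since A1 is tangent to WV there, KW ⟂ WV, so WV runs along (−sin 175°, cos 175°); with |WV| = 23.8, V = (8.555, -30.83). Then |CV| = |V − C| = 31.99.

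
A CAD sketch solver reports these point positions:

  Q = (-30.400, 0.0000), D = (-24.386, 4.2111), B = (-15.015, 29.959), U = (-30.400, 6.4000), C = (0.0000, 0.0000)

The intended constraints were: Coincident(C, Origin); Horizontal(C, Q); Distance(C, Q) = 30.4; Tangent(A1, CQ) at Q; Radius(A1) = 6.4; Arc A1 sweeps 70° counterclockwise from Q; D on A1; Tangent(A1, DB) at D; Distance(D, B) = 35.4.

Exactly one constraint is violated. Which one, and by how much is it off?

Distance(D, B) = 35.4 — off by 8.00.

C = (0.00, 0.00) ✓; C.y = 0.00, Q.y = 0.00 ✓; |CQ| = 30.40 ✓; ∠(UQ, QC) = 90.00° ✓; |UQ| = 6.400 ✓; bearing(U→D) − bearing(U→Q) = 70.00° ✓; |UD| = 6.400 ✓; ∠(UD, DB) = 90.00° ✓; |DB| = 27.40 ✗.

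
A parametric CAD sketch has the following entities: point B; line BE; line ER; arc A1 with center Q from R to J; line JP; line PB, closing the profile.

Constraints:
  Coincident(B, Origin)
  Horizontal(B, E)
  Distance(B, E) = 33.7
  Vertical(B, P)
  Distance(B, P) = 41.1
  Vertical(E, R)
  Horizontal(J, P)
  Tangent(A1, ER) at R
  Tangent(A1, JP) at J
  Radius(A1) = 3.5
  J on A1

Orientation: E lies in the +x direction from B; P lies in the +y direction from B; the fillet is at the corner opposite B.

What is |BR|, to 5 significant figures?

50.492

B is at the origin; B and E share the same y with |BE| = 33.7 and E on the +x side, so E = (33.700, 0.0000). BP is vertical with |BP| = 41.1 and P on the +y side, so P = (0.0000, 41.100). The virtual corner opposite B is at (33.700, 41.100). Tangency of A1 to ER means the radius QR is perpendicular to ER and tangency of A1 to JP means the radius QJ is perpendicular to JP, with radius 3.5, so the center Q sits 3.5 in from both sides at Q = (30.200, 37.600). That places the tangent points at R = (33.700, 37.600) on ER and J = (30.200, 41.100) on JP. Then |BR| = |R − B| = 50.492.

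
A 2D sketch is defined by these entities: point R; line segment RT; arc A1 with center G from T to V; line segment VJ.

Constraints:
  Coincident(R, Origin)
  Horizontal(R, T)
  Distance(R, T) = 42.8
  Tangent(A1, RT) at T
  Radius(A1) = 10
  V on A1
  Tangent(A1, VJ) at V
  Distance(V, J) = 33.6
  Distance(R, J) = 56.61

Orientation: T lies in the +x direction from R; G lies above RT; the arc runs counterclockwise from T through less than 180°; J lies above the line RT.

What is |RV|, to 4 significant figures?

53.65

R is at the origin; R and T share the same y with |RT| = 42.8 and T on the +x side, so T = (42.80, 0.000). A1 meets RT tangentially, so GT is at right angles to RT, so G = T + (0, 10) = (42.80, 10.00). Since GV ⟂ VJ (tangency), |GJ| = √(10.0² + 33.6²) = 35.06 regardless of where V sits on A1. So J lies on both circle(R, 56.61) and circle(G, 35.06); the above-RT intersection is J = (35.31, 44.25). V is the foot of the tangent from J: V = (51.55, 14.83).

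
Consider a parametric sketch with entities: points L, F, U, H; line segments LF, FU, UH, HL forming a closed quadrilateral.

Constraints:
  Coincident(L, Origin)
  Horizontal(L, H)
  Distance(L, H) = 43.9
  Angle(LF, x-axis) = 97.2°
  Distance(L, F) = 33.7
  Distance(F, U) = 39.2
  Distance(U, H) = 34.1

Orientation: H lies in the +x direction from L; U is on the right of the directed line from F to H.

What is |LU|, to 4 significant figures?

10.42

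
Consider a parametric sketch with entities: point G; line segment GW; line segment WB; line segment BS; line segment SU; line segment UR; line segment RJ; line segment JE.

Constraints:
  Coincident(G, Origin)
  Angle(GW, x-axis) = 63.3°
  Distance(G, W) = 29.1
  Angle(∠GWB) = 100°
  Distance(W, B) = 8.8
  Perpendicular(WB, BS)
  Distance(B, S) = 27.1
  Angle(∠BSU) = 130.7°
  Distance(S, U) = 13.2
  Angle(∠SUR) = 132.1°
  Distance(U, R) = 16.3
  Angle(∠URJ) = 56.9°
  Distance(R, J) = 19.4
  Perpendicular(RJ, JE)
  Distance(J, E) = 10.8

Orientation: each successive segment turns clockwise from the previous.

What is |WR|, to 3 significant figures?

37.9

G is at the origin; GW runs at 63.3° with length 29.1, so W = (13.1, 26.0). ∠GWB = 100.0° gives WB at -16.7° from the x-axis; with |WB| = 8.8, B = (21.5, 23.5). WB ⟂ BS, so BS runs at -107°; with |BS| = 27.1, S = (13.7, -2.49). ∠BSU = 130.7° gives SU at -156° from the x-axis; with |SU| = 13.2, U = (1.66, -7.86). ∠SUR = 132.1° gives UR at 156° from the x-axis; with |UR| = 16.3, R = (-13.2, -1.25). Then |WR| = |R − W| = 37.9.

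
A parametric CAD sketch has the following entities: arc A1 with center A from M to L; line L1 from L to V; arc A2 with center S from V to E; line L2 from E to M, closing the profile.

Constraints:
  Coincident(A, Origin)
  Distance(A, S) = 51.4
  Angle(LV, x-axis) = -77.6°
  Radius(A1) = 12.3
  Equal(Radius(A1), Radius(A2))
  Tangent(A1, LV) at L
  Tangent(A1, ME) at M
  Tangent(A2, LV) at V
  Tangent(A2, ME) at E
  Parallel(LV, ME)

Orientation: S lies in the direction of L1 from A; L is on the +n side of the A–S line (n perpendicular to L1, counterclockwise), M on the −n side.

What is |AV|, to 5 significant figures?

52.851

The slot axis is L1's direction at -77.6°, so u = (cos -77.6°, sin -77.6°) = (0.21474, -0.97667) and n = (−sin -77.6°, cos -77.6°) = (0.97667, 0.21474). A is at the origin and S lies 51.4 along u from A, so S = 51.4·u = (11.037, -50.201). Tangency of A1 to both parallel lines with radius 12.3 puts L and M at A ± 12.3·n: L = (12.013, 2.6412), M = (-12.013, -2.6412). Equal radii place V and E the same way about S: V = S + 12.3·n = (23.050, -47.560), E = S − 12.3·n = (-0.97567, -52.842). Then |AV| = |V − A| = 52.851.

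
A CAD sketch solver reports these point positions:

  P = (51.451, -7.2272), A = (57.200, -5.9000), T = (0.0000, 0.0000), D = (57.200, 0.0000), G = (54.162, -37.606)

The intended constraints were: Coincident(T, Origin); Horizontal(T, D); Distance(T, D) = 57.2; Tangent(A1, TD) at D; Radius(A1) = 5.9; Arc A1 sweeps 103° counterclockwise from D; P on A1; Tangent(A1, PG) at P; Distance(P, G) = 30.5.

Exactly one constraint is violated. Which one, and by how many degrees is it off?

Tangent(A1, PG) at P — off by 7.90°.

T = (0.00, 0.00) ✓; T.y = 0.00, D.y = 0.00 ✓; |TD| = 57.20 ✓; ∠(AD, DT) = 90.00° ✓; |AD| = 5.900 ✓; bearing(A→P) − bearing(A→D) = 103.0° ✓; |AP| = 5.900 ✓; ∠(AP, PG) = 97.90° ✗; |PG| = 30.50 ✓.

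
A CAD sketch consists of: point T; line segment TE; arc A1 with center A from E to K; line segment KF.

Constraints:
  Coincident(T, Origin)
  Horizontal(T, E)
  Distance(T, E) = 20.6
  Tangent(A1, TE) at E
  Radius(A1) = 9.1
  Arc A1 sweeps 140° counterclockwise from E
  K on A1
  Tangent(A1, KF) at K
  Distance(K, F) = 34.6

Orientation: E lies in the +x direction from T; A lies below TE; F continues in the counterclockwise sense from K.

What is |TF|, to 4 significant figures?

56.30

T is at the origin; TE is horizontal with |TE| = 20.6 and E on the +x side, so E = (20.60, 0.000). A1 meets TE tangentially, so AE is at right angles to TE, so A = E + (0, -9.1) = (20.60, -9.100). On A1, E sits at bearing 90° from A; a 140° counterclockwise sweep puts K at bearing 230°, so K = A + 9.1·(cos 230°, sin 230°) = (14.75, -16.07). Since A1 is tangent to KF there, AK ⟂ KF, so KF runs along (−sin 230°, cos 230°); with |KF| = 34.6, F = (41.26, -38.31). Then |TF| = |F − T| = 56.30.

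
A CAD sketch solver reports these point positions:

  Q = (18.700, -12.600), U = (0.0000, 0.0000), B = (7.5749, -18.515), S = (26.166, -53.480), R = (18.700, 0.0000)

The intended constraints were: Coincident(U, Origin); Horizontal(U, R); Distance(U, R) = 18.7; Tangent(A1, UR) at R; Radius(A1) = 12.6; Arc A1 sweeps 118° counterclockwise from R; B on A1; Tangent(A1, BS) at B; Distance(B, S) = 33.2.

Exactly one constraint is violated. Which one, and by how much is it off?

Distance(B, S) = 33.2 — off by 6.40.

U = (0.00, 0.00) ✓; U.y = 0.00, R.y = 0.00 ✓; |UR| = 18.70 ✓; ∠(QR, RU) = 90.00° ✓; |QR| = 12.60 ✓; bearing(Q→B) − bearing(Q→R) = 118.0° ✓; |QB| = 12.60 ✓; ∠(QB, BS) = 90.00° ✓; |BS| = 39.60 ✗.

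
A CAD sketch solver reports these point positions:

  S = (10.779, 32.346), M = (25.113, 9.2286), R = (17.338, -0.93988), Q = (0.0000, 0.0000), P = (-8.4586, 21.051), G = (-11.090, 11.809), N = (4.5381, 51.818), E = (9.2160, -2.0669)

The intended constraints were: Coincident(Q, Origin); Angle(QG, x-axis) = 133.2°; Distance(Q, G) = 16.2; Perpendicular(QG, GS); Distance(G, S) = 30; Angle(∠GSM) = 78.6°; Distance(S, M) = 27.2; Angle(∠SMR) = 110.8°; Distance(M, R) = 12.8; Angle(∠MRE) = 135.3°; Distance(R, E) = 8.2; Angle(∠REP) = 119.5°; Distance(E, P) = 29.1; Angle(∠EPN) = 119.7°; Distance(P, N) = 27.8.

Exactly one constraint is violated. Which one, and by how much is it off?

Distance(P, N) = 27.8 — off by 5.60.

Q = (0.00, 0.00) ✓; QG at 133.2° ✓; |QG| = 16.20 ✓; ∠(QG, GS) = 90.00° ✓; |GS| = 30.00 ✓; ∠GSM = 78.60° ✓; |SM| = 27.20 ✓; ∠SMR = 110.8° ✓; |MR| = 12.80 ✓; ∠MRE = 135.3° ✓; |RE| = 8.200 ✓; ∠REP = 119.5° ✓; |EP| = 29.10 ✓; ∠EPN = 119.7° ✓; |PN| = 33.40 ✗.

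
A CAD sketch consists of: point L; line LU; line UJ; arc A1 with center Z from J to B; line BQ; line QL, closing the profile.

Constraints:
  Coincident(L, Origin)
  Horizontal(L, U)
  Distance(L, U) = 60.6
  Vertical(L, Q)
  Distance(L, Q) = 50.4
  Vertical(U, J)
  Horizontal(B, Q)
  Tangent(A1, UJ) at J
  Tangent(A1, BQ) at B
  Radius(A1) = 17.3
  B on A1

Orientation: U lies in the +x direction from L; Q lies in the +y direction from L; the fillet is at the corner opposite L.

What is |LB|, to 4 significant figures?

66.45

L is at the origin; LU is horizontal with |LU| = 60.6 and U on the +x side, so U = (60.60, 0.000). L and Q share the same x with |LQ| = 50.4 and Q on the +y side, so Q = (0.000, 50.40). The virtual corner opposite L is at (60.60, 50.40). Tangency of A1 to UJ means the radius ZJ is perpendicular to UJ and tangency of A1 to BQ means the radius ZB is perpendicular to BQ, with radius 17.3, so the center Z sits 17.3 in from both sides at Z = (43.30, 33.10). That places the tangent points at J = (60.60, 33.10) on UJ and B = (43.30, 50.40) on BQ. Then |LB| = |B − L| = 66.45.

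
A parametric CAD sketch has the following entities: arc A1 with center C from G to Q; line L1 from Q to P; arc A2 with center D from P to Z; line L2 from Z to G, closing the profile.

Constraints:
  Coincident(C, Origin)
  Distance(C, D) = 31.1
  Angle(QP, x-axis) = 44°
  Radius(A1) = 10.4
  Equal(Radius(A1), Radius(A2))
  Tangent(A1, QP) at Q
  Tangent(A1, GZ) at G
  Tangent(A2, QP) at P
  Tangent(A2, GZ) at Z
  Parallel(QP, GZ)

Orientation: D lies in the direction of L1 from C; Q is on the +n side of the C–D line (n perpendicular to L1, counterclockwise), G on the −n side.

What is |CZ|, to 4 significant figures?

32.79

Tangency of A1 to both parallel lines with radius 10.4 puts Q and G at C ± 10.4·n: Q = (-7.224, 7.481), G = (7.224, -7.481). Equal radii place P and Z the same way about D: P = D + 10.4·n = (15.15, 29.09), Z = D − 10.4·n = (29.60, 14.12). Then |CZ| = |Z − C| = 32.79.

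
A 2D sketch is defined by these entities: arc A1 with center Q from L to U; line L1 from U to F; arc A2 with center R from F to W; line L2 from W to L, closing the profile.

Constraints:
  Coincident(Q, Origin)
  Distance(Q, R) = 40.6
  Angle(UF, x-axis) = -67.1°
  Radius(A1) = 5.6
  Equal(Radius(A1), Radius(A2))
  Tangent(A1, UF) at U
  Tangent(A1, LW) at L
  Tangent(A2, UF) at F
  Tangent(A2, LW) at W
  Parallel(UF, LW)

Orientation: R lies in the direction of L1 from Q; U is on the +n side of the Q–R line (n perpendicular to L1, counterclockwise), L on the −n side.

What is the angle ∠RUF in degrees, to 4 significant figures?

7.853°

The slot axis is L1's direction at -67.1°, so u = (cos -67.1°, sin -67.1°) = (0.3891, -0.9212) and n = (−sin -67.1°, cos -67.1°) = (0.9212, 0.3891). Q is at the origin and R lies 40.6 along u from Q, so R = 40.6·u = (15.80, -37.40). Tangency of A1 to both parallel lines with radius 5.6 puts U and L at Q ± 5.6·n: U = (5.159, 2.179), L = (-5.159, -2.179). Equal radii place F and W the same way about R: F = R + 5.6·n = (20.96, -35.22), W = R − 5.6·n = (10.64, -39.58). Then cos ∠RUF = UR·UF / (|UR||UF|), giving 7.853°.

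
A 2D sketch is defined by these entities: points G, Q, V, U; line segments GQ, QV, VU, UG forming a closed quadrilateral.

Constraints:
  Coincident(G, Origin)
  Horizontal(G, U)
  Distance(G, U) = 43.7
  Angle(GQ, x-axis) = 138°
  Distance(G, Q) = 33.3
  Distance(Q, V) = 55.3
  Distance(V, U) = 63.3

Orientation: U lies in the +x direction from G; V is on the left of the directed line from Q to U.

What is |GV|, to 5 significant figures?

60.373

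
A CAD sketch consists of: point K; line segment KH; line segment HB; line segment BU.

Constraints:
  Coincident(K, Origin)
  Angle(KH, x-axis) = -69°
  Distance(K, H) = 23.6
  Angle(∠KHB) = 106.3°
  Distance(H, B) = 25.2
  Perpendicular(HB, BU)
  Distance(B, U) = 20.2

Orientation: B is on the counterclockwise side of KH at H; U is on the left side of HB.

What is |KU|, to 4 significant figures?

31.92

∠KHB = 106.3°, so HB runs at -69.0° + (180° − 106.3°) = 4.700° from the x-axis; with |HB| = 25.2, B = H + 25.2·(cos 4.700°, sin 4.700°) = (33.57, -19.97). HB is perpendicular to BU; with |BU| = 20.2 on the left of HB, U = B + 20.2·(-0.08194, 0.9966) = (31.92, 0.1644). Then |KU| = |U − K| = 31.92.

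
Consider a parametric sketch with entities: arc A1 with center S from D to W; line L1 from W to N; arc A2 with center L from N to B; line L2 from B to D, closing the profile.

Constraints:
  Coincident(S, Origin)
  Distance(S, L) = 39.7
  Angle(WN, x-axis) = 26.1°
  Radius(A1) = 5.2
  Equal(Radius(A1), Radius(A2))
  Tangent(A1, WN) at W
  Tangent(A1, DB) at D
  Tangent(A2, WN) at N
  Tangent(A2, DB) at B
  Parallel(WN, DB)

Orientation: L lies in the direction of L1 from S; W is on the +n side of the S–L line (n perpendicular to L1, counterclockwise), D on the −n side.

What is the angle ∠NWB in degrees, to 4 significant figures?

14.68°

The slot axis is L1's direction at 26.1°, so u = (cos 26.1°, sin 26.1°) = (0.8980, 0.4399) and n = (−sin 26.1°, cos 26.1°) = (-0.4399, 0.8980). S is at the origin and L lies 39.7 along u from S, so L = 39.7·u = (35.65, 17.47). Tangency of A1 to both parallel lines with radius 5.2 puts W and D at S ± 5.2·n: W = (-2.288, 4.670), D = (2.288, -4.670). Equal radii place N and B the same way about L: N = L + 5.2·n = (33.36, 22.14), B = L − 5.2·n = (37.94, 12.80). Then cos ∠NWB = WN·WB / (|WN||WB|), giving 14.68°.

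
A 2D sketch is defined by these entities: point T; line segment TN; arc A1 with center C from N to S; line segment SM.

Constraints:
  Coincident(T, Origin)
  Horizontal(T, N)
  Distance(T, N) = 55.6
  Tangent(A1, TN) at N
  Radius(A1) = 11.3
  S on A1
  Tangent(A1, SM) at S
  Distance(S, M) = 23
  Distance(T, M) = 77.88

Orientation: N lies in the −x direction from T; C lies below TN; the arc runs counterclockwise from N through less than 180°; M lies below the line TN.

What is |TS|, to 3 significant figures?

67.3

T is at the origin; T and N share the same y with |TN| = 55.6 and N on the −x side, so N = (-55.6, 0.00). A1 meets TN tangentially, so CN is at right angles to TN, so C = N + (0, -11.3) = (-55.6, -11.3). Since CS ⟂ SM (tangency), |CM| = √(11.3² + 23.0²) = 25.6 regardless of where S sits on A1. So M lies on both circle(T, 77.88) and circle(C, 25.6); the below-TN intersection is M = (-71.2, -31.7). S is the foot of the tangent from M: S = (-66.7, -9.11).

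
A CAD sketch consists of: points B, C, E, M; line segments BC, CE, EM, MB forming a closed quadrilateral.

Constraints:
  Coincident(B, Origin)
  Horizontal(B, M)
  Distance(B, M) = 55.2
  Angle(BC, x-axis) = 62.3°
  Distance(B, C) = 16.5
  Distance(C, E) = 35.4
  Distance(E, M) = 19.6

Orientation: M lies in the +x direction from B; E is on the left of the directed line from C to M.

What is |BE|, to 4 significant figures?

45.73

Checks: |CE| = 35.40 ✓; |EM| = 19.60 ✓.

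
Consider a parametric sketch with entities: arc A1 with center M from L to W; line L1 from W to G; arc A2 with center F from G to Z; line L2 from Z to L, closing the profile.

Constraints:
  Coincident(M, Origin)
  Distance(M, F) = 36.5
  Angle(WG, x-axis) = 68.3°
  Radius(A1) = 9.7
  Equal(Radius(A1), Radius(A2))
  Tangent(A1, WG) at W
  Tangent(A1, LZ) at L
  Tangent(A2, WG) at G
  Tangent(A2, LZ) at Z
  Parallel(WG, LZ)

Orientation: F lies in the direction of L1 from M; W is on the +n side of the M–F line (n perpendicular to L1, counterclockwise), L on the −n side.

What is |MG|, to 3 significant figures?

37.8

Tangency of A1 to both parallel lines with radius 9.7 puts W and L at M ± 9.7·n: W = (-9.01, 3.59), L = (9.01, -3.59). Equal radii place G and Z the same way about F: G = F + 9.7·n = (4.48, 37.5), Z = F − 9.7·n = (22.5, 30.3). Then |MG| = |G − M| = 37.8.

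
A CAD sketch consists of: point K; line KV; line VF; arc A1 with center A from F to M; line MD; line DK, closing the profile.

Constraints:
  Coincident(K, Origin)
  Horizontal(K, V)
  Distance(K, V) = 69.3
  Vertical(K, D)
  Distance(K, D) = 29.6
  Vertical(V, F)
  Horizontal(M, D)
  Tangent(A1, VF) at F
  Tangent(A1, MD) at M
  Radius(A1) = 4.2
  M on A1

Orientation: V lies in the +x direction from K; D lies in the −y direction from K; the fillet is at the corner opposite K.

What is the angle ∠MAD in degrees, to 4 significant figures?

86.31°

K is at the origin; K and V share the same y with |KV| = 69.3 and V on the +x side, so V = (69.30, 0.000). K and D share the same x with |KD| = 29.6 and D on the −y side, so D = (0.000, -29.60). The virtual corner opposite K is at (69.30, -29.60). The tangent condition forces AF to be normal to VF and since A1 is tangent to MD there, AM ⟂ MD, with radius 4.2, so the center A sits 4.2 in from both sides at A = (65.10, -25.40). That places the tangent points at F = (69.30, -25.40) on VF and M = (65.10, -29.60) on MD. Then cos ∠MAD = AM·AD / (|AM||AD|), giving 86.31°.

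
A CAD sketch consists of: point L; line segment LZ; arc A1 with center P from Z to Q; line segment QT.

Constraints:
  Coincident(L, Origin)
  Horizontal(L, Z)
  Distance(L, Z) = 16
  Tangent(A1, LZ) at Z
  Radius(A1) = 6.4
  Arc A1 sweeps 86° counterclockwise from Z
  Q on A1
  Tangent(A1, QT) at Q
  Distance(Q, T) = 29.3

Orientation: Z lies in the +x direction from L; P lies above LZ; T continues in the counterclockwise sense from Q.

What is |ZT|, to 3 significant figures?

36.2

L is at the origin; L and Z share the same y with |LZ| = 16.0 and Z on the +x side, so Z = (16.0, 0.00). Tangency of A1 to LZ means the radius PZ is perpendicular to LZ, so P = Z + (0, 6.4) = (16.0, 6.40). On A1, Z sits at bearing -90° from P; an 86° counterclockwise sweep puts Q at bearing -4°, so Q = P + 6.4·(cos -4°, sin -4°) = (22.4, 5.95). Since A1 is tangent to QT there, PQ ⟂ QT, so QT runs along (−sin -4°, cos -4°); with |QT| = 29.3, T = (24.4, 35.2). Then |ZT| = |T − Z| = 36.2.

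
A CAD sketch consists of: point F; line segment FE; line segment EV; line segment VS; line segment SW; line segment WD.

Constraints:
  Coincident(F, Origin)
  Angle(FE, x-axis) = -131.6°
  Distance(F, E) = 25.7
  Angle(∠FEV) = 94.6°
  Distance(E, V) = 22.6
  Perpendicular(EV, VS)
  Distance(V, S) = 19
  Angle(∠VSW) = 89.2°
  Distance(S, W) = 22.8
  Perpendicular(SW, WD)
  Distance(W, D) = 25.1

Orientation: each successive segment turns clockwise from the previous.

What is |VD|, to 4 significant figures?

23.35

F is at the origin; FE runs at -131.6° with length 25.7, so E = (-17.06, -19.22). ∠FEV = 94.6° gives EV at 143.0° from the x-axis; with |EV| = 22.6, V = (-35.11, -5.617). The perpendicularity gives VS at right angles to EV, so VS runs at 53.00°; with |VS| = 19.0, S = (-23.68, 9.557). ∠VSW = 89.2° gives SW at -37.80° from the x-axis; with |SW| = 22.8, W = (-5.662, -4.418). The perpendicularity gives WD at right angles to SW, so WD runs at -127.8°; with |WD| = 25.1, D = (-21.05, -24.25). Then |VD| = |D − V| = 23.35.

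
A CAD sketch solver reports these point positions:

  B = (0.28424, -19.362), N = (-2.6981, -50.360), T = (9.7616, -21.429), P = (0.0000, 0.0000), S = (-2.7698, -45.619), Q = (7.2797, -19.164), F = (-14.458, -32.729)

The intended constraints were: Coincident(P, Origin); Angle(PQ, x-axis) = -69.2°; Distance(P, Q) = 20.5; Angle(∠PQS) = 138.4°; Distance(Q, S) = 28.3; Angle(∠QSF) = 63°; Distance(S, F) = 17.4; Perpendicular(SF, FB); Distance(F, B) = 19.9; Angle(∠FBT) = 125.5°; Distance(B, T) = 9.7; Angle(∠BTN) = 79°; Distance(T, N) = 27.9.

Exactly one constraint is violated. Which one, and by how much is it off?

Distance(T, N) = 27.9 — off by 3.60.

P = (0.00, 0.00) ✓; PQ at -69.20° ✓; |PQ| = 20.50 ✓; ∠PQS = 138.4° ✓; |QS| = 28.30 ✓; ∠QSF = 63.00° ✓; |SF| = 17.40 ✓; ∠(SF, FB) = 90.00° ✓; |FB| = 19.90 ✓; ∠FBT = 125.5° ✓; |BT| = 9.700 ✓; ∠BTN = 79.00° ✓; |TN| = 31.50 ✗.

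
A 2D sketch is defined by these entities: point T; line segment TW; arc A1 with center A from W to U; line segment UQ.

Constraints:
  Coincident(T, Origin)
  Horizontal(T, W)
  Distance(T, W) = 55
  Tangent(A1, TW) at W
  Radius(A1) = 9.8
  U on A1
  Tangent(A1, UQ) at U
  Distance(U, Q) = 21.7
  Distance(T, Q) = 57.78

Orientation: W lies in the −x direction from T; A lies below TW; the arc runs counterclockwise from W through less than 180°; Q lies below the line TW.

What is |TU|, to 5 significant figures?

64.399

T is at the origin; TW is horizontal with |TW| = 55.0 and W on the −x side, so W = (-55.000, 0.0000). Since A1 is tangent to TW there, AW ⟂ TW, so A = W + (0, -9.8) = (-55.000, -9.8000). Since AU ⟂ UQ (tangency), |AQ| = √(9.8² + 21.7²) = 23.810 regardless of where U sits on A1. So Q lies on both circle(T, 57.78) and circle(A, 23.810); the below-TW intersection is Q = (-47.780, -32.489). U is the foot of the tangent from Q: U = (-62.288, -16.352).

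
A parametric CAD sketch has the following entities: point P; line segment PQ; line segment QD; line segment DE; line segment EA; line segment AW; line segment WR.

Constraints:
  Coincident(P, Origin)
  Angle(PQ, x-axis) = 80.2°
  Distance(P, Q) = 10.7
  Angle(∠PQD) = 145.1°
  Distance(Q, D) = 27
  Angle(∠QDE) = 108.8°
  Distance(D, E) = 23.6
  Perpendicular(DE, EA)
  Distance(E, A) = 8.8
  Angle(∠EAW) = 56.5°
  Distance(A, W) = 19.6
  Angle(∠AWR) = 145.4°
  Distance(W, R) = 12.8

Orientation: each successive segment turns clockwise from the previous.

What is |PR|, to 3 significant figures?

50.4

P is at the origin; PQ runs at 80.2° with length 10.7, so Q = (1.82, 10.5). ∠PQD = 145.1° gives QD at 45.3° from the x-axis; with |QD| = 27.0, D = (20.8, 29.7). ∠QDE = 108.8° gives DE at -25.9° from the x-axis; with |DE| = 23.6, E = (42.0, 19.4). The perpendicularity gives EA at right angles to DE, so EA runs at -116°; with |EA| = 8.8, A = (38.2, 11.5). ∠EAW = 56.5° gives AW at 121° from the x-axis; with |AW| = 19.6, W = (28.2, 28.4). ∠AWR = 145.4° gives WR at 86.0° from the x-axis; with |WR| = 12.8, R = (29.1, 41.2). Then |PR| = |R − P| = 50.4.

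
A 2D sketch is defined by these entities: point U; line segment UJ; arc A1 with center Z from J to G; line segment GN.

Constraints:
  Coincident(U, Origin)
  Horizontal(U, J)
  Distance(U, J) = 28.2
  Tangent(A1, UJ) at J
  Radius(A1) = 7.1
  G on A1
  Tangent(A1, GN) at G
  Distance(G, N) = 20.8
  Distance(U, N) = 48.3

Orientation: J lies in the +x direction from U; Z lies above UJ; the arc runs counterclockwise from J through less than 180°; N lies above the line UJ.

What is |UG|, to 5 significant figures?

35.251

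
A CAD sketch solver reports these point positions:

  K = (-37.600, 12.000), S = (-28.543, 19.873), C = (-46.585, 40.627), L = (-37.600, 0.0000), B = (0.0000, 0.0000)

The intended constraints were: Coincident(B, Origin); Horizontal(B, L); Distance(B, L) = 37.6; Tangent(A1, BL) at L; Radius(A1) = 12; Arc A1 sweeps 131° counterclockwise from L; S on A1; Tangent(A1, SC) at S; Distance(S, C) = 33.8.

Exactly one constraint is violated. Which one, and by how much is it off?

Distance(S, C) = 33.8 — off by 6.30.

B = (0.00, 0.00) ✓; B.y = 0.00, L.y = 0.00 ✓; |BL| = 37.60 ✓; ∠(KL, LB) = 90.00° ✓; |KL| = 12.00 ✓; bearing(K→S) − bearing(K→L) = 131.0° ✓; |KS| = 12.00 ✓; ∠(KS, SC) = 90.00° ✓; |SC| = 27.50 ✗.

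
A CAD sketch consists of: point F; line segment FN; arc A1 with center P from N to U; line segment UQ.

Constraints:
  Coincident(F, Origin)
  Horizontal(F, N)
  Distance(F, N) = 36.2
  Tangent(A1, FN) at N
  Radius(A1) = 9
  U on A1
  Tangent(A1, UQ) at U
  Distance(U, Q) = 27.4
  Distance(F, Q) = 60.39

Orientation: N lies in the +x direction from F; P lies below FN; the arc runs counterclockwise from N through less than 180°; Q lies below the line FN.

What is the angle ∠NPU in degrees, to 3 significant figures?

136°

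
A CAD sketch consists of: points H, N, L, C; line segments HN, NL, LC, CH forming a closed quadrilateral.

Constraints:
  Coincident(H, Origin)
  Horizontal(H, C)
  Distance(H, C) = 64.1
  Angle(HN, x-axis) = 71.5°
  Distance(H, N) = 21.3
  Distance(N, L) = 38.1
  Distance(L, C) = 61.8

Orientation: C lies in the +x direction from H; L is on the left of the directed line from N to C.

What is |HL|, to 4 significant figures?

58.76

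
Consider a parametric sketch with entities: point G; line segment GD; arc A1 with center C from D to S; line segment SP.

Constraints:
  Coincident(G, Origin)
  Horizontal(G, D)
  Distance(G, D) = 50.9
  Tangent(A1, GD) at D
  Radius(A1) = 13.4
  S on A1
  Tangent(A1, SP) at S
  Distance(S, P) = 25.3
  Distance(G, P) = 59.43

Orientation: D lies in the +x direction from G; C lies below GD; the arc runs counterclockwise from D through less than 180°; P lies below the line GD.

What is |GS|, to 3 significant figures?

41.1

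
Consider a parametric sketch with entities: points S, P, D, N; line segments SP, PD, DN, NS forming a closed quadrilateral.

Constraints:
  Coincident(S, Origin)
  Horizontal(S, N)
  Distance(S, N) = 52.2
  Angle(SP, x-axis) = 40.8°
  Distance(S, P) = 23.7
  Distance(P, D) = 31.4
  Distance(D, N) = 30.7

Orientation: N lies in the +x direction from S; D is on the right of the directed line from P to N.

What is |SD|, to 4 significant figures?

29.52

S is at the origin; S and N share the same y with |SN| = 52.2 and N in +x, so N = (52.2, 0). SP runs at 40.8° with |SP| = 23.7, so P = (17.94, 15.49). D is determined by |PD| = 31.4 and |DN| = 30.7 together: it lies at the intersection of circle(P, 31.4) and circle(N, 30.7). With |PN| = 37.60, the foot of the radical line on PN is 19.38 from P and the perpendicular offset is √(31.4² − 19.38²) = 24.71. Taking the right-of-PN solution: D = (25.42, -15.01).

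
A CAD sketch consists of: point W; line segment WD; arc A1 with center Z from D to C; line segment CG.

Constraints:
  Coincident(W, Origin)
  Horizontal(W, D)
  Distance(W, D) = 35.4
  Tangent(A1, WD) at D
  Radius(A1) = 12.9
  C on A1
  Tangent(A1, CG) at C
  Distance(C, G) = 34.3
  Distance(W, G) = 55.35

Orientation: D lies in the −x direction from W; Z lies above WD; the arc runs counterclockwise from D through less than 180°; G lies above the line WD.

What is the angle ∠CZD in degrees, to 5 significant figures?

96.850°

W is at the origin; WD is horizontal with |WD| = 35.4 and D on the −x side, so D = (-35.400, 0.0000). Tangency of A1 to WD means the radius ZD is perpendicular to WD, so Z = D + (0, 12.9) = (-35.400, 12.900). Since ZC ⟂ CG (tangency), |ZG| = √(12.9² + 34.3²) = 36.646 regardless of where C sits on A1. So G lies on both circle(W, 55.35) and circle(Z, 36.646); the above-WD intersection is G = (-26.683, 48.494). C is the foot of the tangent from G: C = (-22.592, 14.439).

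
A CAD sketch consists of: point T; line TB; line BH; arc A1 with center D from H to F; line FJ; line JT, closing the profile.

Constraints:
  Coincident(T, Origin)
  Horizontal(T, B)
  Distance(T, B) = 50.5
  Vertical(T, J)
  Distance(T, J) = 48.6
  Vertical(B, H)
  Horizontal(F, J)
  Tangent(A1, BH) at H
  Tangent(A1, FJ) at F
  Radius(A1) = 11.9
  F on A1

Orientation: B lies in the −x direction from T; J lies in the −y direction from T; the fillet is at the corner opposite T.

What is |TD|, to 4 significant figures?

53.26

TJ is vertical with |TJ| = 48.6 and J on the −y side, so J = (0.000, -48.60). The virtual corner opposite T is at (-50.50, -48.60). The tangent condition forces DH to be normal to BH and A1 meets FJ tangentially, so DF is at right angles to FJ, with radius 11.9, so the center D sits 11.9 in from both sides at D = (-38.60, -36.70). Then |TD| = |D − T| = 53.26.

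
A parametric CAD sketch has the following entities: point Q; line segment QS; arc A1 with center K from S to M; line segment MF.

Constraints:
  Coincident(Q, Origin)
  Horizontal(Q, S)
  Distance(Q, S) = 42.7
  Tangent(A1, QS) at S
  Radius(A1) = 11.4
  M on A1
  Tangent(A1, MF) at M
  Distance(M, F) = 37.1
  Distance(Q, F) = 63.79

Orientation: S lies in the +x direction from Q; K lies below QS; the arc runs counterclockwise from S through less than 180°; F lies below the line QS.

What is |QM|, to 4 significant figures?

34.47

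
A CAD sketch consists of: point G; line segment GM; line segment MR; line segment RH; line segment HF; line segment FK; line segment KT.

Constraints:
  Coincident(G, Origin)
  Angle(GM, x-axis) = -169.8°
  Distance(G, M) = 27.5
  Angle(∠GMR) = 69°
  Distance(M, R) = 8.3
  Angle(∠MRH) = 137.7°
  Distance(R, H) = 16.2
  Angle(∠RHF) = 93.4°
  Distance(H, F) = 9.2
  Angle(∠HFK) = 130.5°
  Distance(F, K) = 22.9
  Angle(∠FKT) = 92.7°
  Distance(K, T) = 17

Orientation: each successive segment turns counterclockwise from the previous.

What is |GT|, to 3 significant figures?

30.9

∠HFK = 130.5° gives FK at 120° from the x-axis; with |FK| = 22.9, K = (-15.4, 12.0). ∠FKT = 92.7° gives KT at -153° from the x-axis; with |KT| = 17.0, T = (-30.6, 4.30). Then |GT| = |T − G| = 30.9.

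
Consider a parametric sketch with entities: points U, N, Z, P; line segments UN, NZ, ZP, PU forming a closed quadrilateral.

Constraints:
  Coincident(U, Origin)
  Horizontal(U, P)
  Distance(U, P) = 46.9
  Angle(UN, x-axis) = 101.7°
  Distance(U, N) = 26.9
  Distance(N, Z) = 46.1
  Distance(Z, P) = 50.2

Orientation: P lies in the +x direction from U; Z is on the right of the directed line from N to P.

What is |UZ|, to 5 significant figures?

19.370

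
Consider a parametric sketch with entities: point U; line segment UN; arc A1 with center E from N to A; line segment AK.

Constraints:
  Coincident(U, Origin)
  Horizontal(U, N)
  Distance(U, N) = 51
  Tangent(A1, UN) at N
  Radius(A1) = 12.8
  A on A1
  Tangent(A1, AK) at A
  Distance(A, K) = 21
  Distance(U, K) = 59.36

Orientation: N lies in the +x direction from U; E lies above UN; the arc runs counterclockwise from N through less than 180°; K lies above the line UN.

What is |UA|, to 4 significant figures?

64.17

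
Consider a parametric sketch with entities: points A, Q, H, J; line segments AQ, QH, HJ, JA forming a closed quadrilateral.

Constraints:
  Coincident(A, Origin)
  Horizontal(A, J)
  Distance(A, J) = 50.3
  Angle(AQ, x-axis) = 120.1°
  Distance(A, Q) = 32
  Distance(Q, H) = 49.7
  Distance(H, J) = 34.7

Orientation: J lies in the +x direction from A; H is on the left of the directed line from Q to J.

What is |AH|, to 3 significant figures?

45.3

Checks: A.y = 0.00, J.y = 0.00 ✓; |QH| = 49.70 ✓; |HJ| = 34.70 ✓.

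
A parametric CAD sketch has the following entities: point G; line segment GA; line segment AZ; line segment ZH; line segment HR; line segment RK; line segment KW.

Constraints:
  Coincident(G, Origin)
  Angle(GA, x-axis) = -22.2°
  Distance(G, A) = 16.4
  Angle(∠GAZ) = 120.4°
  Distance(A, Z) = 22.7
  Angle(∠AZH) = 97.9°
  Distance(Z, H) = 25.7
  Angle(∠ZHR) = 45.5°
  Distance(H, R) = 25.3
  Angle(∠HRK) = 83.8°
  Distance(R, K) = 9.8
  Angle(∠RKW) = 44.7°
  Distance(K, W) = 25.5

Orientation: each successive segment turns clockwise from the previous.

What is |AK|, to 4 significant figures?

12.98

G is at the origin; GA runs at -22.2° with length 16.4, so A = (15.18, -6.197). ∠GAZ = 120.4° gives AZ at -81.80° from the x-axis; with |AZ| = 22.7, Z = (18.42, -28.66). ∠AZH = 97.9° gives ZH at -163.9° from the x-axis; with |ZH| = 25.7, H = (-6.270, -35.79). ∠ZHR = 45.5° gives HR at 61.60° from the x-axis; with |HR| = 25.3, R = (5.763, -13.54). ∠HRK = 83.8° gives RK at -34.60° from the x-axis; with |RK| = 9.8, K = (13.83, -19.10). Then |AK| = |K − A| = 12.98.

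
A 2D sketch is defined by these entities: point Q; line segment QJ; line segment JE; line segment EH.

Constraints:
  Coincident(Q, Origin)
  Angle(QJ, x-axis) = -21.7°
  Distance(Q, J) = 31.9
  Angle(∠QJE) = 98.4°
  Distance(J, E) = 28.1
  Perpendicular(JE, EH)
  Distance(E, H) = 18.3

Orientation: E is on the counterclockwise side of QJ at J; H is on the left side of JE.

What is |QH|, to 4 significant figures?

35.34

Q is at the origin; QJ runs at -21.7° with length 31.9, so J = 31.9·(cos -21.7°, sin -21.7°) = (29.64, -11.79). ∠QJE = 98.4°, so JE runs at -21.7° + (180° − 98.4°) = 59.90° from the x-axis; with |JE| = 28.1, E = J + 28.1·(cos 59.90°, sin 59.90°) = (43.73, 12.52). JE ⟂ EH; with |EH| = 18.3 on the left of JE, H = E + 18.3·(-0.8652, 0.5015) = (27.90, 21.69). Then |QH| = |H − Q| = 35.34.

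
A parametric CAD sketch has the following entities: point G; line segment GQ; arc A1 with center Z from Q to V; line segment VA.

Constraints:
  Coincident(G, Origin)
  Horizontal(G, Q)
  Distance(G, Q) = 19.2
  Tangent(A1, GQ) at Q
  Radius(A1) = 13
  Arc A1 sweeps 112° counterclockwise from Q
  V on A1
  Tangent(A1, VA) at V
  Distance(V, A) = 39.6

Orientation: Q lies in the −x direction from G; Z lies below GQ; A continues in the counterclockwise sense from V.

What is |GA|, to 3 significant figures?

57.0

G is at the origin; GQ is horizontal with |GQ| = 19.2 and Q on the −x side, so Q = (-19.2, 0.00). A1 meets GQ tangentially, so ZQ is at right angles to GQ, so Z = Q + (0, -13) = (-19.2, -13.0). On A1, Q sits at bearing 90° from Z; a 112° counterclockwise sweep puts V at bearing 202°, so V = Z + 13.0·(cos 202°, sin 202°) = (-31.3, -17.9). The tangent condition forces ZV to be normal to VA, so VA runs along (−sin 202°, cos 202°); with |VA| = 39.6, A = (-16.4, -54.6). Then |GA| = |A − G| = 57.0.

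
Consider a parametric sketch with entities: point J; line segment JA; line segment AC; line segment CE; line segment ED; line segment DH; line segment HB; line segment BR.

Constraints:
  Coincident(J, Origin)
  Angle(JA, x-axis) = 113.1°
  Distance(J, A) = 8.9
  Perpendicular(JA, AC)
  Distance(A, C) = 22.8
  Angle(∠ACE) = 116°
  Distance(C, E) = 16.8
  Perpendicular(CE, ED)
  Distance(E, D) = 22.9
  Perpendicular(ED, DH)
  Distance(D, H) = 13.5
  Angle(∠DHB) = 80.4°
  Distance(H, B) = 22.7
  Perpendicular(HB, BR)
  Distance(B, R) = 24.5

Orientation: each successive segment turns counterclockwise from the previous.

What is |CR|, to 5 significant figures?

31.580

J is at the origin; JA runs at 113.1° with length 8.9, so A = (-3.4918, 8.1864). The perpendicularity gives AC at right angles to JA, so AC runs at -156.90°; with |AC| = 22.8, C = (-24.464, -0.75887). ∠ACE = 116.0° gives CE at -92.900° from the x-axis; with |CE| = 16.8, E = (-25.314, -17.537). CE ⟂ ED, so ED runs at -2.9000°; with |ED| = 22.9, D = (-2.4430, -18.696). The perpendicularity gives DH at right angles to ED, so DH runs at 87.100°; with |DH| = 13.5, H = (-1.7600, -5.2132). ∠DHB = 80.4° gives HB at -173.30° from the x-axis; with |HB| = 22.7, B = (-24.305, -7.8617). HB ⟂ BR, so BR runs at -83.300°; with |BR| = 24.5, R = (-21.447, -32.194). Then |CR| = |R − C| = 31.580.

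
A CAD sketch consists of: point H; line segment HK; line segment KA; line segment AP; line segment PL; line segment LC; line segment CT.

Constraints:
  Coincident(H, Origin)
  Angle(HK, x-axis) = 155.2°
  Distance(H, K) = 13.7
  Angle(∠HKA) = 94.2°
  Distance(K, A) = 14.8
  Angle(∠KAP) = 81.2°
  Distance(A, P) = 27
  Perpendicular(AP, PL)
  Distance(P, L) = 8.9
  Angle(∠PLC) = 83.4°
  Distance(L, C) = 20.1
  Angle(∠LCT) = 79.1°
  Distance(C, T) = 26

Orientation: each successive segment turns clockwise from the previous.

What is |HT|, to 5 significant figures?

31.752

H is at the origin; HK runs at 155.2° with length 13.7, so K = (-12.437, 5.7465). ∠HKA = 94.2° gives KA at 69.400° from the x-axis; with |KA| = 14.8, A = (-7.2293, 19.600). ∠KAP = 81.2° gives AP at -29.400° from the x-axis; with |AP| = 27.0, P = (16.293, 6.3458). The perpendicularity gives PL at right angles to AP, so PL runs at -119.40°; with |PL| = 8.9, L = (11.924, -1.4080). ∠PLC = 83.4° gives LC at 144.00° from the x-axis; with |LC| = 20.1, C = (-4.3368, 10.406). ∠LCT = 79.1° gives CT at 43.100° from the x-axis; with |CT| = 26.0, T = (14.647, 28.172). Then |HT| = |T − H| = 31.752.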